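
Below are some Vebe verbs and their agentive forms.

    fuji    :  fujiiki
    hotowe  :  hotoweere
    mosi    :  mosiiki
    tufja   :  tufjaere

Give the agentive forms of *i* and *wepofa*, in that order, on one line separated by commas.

iiki, wepofaere

The alternation tracks the last vowel of the stem — -iki when the last vowel of the stem is a high vowel (*fuji*, *mosi*); -ere when the last vowel of the stem is a non-high vowel (*hotowe*, *tufja*).
*i*: last vowel = /i/, a high vowel → -iki → *iiki*.
*wepofa* — last vowel /a/ (a non-high vowel) → -ere → *wepofaere*.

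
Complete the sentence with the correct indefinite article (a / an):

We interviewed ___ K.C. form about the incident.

The indefinite article is chosen by the initial *sound* of the following word, not its spelling.
The initialism *K.C.* is read letter by letter; the first letter, K, is pronounced /keɪ/, which begins with a consonant sound.
So the article is *a*: We interviewed a K.C. form about the incident.

a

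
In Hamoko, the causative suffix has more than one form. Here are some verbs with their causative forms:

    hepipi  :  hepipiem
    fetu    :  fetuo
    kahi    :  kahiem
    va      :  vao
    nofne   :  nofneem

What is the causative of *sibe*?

The suffix is conditioned by the last vowel: -em when the last vowel of the stem is a front vowel (*hepipi*, *kahi*, *nofne*); -o when the last vowel of the stem is a back vowel (*fetu*, *va*).
Since the last vowel of *sibe* is /e/ (a front vowel), it takes -em, giving *sibeem*.

sibeem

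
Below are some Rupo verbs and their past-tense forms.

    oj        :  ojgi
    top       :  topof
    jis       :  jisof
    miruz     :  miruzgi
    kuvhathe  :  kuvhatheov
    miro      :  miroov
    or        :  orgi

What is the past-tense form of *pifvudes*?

pifvudesof

The suffix is conditioned by the final sound: -of when the stem ends in a voiceless consonant (*top*, *jis*); -gi when the stem ends in a voiced consonant (*oj*, *miruz*, *or*); -ov when the stem ends in a vowel (*kuvhathe*, *miro*).
*pifvudes*: final sound = /s/, a voiceless consonant → -of → *pifvudesof*.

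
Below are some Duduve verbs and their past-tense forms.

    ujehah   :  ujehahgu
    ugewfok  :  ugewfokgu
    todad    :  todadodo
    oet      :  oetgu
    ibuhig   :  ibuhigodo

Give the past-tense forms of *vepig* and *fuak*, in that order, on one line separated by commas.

The suffix is conditioned by the final consonant: -gu when the stem ends in a voiceless consonant (*ujehah*, *ugewfok*, *oet*); -odo when the stem ends in a voiced consonant (*todad*, *ibuhig*).
The final consonant of *vepig* is /g/, which is voiced, so the suffix is -odo, giving *vepigodo*.
*fuak*: final consonant = /k/, voiceless → -gu → *fuakgu*.

vepigodo, fuakgu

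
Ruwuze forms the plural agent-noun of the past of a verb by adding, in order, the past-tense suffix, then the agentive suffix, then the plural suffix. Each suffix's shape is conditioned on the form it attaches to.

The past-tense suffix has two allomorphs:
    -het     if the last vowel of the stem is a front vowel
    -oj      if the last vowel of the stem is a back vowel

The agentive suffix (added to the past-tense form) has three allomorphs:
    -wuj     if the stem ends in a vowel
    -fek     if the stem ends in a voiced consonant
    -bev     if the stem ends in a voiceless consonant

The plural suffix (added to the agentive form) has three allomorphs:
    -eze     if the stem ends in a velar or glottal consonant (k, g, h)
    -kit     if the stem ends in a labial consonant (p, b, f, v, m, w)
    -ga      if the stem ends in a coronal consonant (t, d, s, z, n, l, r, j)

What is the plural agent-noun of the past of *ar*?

*ar* — last vowel /a/ (a back vowel) → -oj → *aroj*.
The final sound of the past-tense form *aroj* is /j/, which is a voiced consonant, so the agentive suffix is -fek, giving *arojfek*.
Since the final consonant of the agentive form *arojfek* is /k/ (velar/glottal), it takes -eze, giving *arojfekeze*.

arojfekeze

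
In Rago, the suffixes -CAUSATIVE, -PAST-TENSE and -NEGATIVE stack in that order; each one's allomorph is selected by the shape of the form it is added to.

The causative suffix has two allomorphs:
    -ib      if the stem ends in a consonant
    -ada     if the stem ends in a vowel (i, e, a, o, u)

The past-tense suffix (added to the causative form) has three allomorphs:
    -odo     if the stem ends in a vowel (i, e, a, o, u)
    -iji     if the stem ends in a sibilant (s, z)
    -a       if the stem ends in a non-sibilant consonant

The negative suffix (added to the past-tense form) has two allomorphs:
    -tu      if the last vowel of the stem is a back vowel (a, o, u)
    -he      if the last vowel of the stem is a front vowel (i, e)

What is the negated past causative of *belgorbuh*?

Since the final sound of *belgorbuh* is /h/ (a consonant), it takes -ib, giving *belgorbuhib*.
The causative form *belgorbuhib*: final sound = /b/, a non-sibilant consonant → -a → *belgorbuhiba*.
The last vowel of the past-tense form *belgorbuhiba* is /a/, which is a back vowel, so the negative suffix is -tu, giving *belgorbuhibatu*.

belgorbuhibatu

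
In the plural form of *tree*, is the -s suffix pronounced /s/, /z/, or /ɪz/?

/z/

The stem *tree* ends in a voiced non-sibilant sound.
The plural suffix surfaces as /ɪz/ after sibilants, /s/ after other voiceless consonants, and /z/ after other voiced sounds.
So the plural -s on *tree* is pronounced /z/.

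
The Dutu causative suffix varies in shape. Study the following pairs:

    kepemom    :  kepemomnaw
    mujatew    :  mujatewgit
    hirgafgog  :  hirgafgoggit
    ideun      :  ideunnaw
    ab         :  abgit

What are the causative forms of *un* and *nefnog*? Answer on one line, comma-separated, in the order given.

unnaw, nefnoggit

The pattern is nasality of the final consonant: -naw when the stem ends in a nasal (*kepemom*, *ideun*); -git when the stem ends in a non-nasal consonant (*mujatew*, *hirgafgog*, *ab*).
Since the final consonant of *un* is /n/ (a nasal), it takes -naw, giving *unnaw*.
*nefnog*: final consonant = /g/, non-nasal → -git → *nefnoggit*.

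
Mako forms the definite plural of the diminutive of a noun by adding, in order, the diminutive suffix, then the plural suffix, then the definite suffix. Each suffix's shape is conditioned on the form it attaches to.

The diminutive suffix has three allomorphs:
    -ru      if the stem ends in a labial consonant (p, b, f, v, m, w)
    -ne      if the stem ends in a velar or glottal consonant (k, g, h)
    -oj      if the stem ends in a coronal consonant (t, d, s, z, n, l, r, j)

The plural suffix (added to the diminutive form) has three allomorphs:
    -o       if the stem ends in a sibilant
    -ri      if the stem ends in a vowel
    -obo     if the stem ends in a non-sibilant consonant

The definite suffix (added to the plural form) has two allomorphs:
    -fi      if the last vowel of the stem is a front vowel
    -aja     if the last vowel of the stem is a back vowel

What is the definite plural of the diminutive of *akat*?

akatojoboaja

The final consonant of *akat* is /t/, which is coronal, so the diminutive suffix is -oj, giving *akatoj*.
The diminutive form *akatoj*: final sound = /j/, a non-sibilant consonant → -obo → *akatojobo*.
The plural form *akatojobo*: last vowel = /o/, a back vowel → -aja → *akatojoboaja*.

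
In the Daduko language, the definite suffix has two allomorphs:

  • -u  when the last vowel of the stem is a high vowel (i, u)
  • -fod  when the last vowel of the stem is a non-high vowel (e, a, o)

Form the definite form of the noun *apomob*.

apomobfod

*apomob* — last vowel /o/ (a non-high vowel) → -fod → *apomobfod*.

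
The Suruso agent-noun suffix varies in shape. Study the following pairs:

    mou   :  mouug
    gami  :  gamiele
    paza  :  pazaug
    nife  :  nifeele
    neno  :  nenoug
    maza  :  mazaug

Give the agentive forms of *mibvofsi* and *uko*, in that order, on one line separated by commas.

mibvofsiele, ukoug

The pattern is front/back vowel harmony: -ele when the last vowel of the stem is a front vowel (*gami*, *nife*); -ug when the last vowel of the stem is a back vowel (*mou*, *paza*, *neno*, *maza*).
*mibvofsi* — last vowel /i/ (a front vowel) → -ele → *mibvofsiele*.
*uko* — last vowel /o/ (a back vowel) → -ug → *ukoug*.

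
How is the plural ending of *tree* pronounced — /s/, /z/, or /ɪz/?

The stem *tree* ends in a voiced non-sibilant sound.
The plural suffix surfaces as /ɪz/ after sibilants, /s/ after other voiceless consonants, and /z/ after other voiced sounds.
So the plural -s on *tree* is pronounced /z/.

/z/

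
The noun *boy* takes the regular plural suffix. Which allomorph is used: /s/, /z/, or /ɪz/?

The stem *boy* ends in a voiced non-sibilant sound.
The plural suffix surfaces as /ɪz/ after sibilants, /s/ after other voiceless consonants, and /z/ after other voiced sounds.
So the plural -s on *boy* is pronounced /z/.

/z/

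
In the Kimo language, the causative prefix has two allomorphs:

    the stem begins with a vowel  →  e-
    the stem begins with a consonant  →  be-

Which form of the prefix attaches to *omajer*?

e-

*omajer* — first sound /o/ (a vowel) → e-.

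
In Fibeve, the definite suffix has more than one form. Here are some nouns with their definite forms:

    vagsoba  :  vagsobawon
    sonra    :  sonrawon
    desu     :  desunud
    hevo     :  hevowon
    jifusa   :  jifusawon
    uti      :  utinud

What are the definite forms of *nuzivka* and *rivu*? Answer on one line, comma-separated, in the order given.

nuzivkawon, rivunud

The alternation tracks the last vowel of the stem — -nud when the last vowel of the stem is a high vowel (*desu*, *uti*); -won when the last vowel of the stem is a non-high vowel (*vagsoba*, *sonra*, *hevo*, *jifusa*).
Since the last vowel of *nuzivka* is /a/ (a non-high vowel), it takes -won, giving *nuzivkawon*.
The last vowel of *rivu* is /u/, which is a high vowel, so the suffix is -nud, giving *rivunud*.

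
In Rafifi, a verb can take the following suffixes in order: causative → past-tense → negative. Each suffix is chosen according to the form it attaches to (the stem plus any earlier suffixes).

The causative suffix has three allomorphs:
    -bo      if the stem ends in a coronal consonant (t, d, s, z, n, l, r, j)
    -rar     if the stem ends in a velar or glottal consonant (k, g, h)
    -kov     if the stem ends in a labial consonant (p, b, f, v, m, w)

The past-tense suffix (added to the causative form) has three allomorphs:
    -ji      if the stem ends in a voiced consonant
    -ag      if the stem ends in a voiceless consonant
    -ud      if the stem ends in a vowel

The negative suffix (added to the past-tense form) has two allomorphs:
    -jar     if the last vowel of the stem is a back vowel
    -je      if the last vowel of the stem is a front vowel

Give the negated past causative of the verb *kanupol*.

kanupolboudjar

Since the final consonant of *kanupol* is /l/ (coronal), it takes -bo, giving *kanupolbo*.
The final sound of the causative form *kanupolbo* is /o/, which is a vowel, so the past-tense suffix is -ud, giving *kanupolboud*.
Since the last vowel of the past-tense form *kanupolboud* is /u/ (a back vowel), it takes -jar, giving *kanupolboudjar*.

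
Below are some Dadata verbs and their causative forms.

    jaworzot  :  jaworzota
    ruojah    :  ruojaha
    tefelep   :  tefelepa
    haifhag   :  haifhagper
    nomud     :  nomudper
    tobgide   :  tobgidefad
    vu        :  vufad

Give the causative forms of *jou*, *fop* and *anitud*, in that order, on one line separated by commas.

joufad, fopa, anitudper

Looking at the final sound of each stem: -a when the stem ends in a voiceless consonant (*jaworzot*, *ruojah*, *tefelep*); -per when the stem ends in a voiced consonant (*haifhag*, *nomud*); -fad when the stem ends in a vowel (*tobgide*, *vu*).
Since the final sound of *jou* is /u/ (a vowel), it takes -fad, giving *joufad*.
Since the final sound of *fop* is /p/ (a voiceless consonant), it takes -a, giving *fopa*.
Since the final sound of *anitud* is /d/ (a voiced consonant), it takes -per, giving *anitudper*.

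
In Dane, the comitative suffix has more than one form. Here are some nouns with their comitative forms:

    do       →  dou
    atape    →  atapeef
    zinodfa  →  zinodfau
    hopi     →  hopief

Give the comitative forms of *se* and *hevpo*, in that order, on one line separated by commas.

seef, hevpou

The suffix is conditioned by the last vowel: -ef when the last vowel of the stem is a front vowel (*atape*, *hopi*); -u when the last vowel of the stem is a back vowel (*do*, *zinodfa*).
*se* — last vowel /e/ (a front vowel) → -ef → *seef*.
*hevpo*: last vowel = /o/, a back vowel → -u → *hevpou*.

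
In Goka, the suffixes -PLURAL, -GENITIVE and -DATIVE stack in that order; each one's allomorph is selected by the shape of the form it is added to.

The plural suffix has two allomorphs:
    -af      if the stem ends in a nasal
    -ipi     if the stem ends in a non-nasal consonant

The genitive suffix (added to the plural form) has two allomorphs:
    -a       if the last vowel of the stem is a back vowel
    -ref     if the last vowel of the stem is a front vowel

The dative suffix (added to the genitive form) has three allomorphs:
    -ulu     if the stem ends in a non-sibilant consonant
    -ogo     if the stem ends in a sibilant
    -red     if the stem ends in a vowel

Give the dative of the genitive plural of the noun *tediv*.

tedivipirefulu

The final consonant of *tediv* is /v/, which is non-nasal, so the plural suffix is -ipi, giving *tedivipi*.
The plural form *tedivipi* — last vowel /i/ (a front vowel) → -ref → *tedivipiref*.
The final sound of the genitive form *tedivipiref* is /f/, which is a non-sibilant consonant, so the dative suffix is -ulu, giving *tedivipirefulu*.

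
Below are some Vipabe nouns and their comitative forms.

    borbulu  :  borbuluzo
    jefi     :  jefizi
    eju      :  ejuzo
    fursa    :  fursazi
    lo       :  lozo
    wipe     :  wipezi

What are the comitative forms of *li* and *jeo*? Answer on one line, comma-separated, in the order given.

lizi, jeozo

The suffix is conditioned by the last vowel: -zo when the last vowel of the stem is a rounded vowel (*borbulu*, *eju*, *lo*); -zi when the last vowel of the stem is an unrounded vowel (*jefi*, *fursa*, *wipe*).
Since the last vowel of *li* is /i/ (an unrounded vowel), it takes -zi, giving *lizi*.
Since the last vowel of *jeo* is /o/ (a rounded vowel), it takes -zo, giving *jeozo*.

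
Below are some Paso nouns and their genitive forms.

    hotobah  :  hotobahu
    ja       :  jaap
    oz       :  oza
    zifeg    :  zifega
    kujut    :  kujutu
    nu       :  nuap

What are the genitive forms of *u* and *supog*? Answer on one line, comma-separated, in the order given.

uap, supoga

The alternation tracks the final sound of the stem — -u when the stem ends in a voiceless consonant (*hotobah*, *kujut*); -a when the stem ends in a voiced consonant (*oz*, *zifeg*); -ap when the stem ends in a vowel (*ja*, *nu*).
*u*: final sound = /u/, a vowel → -ap → *uap*.
*supog*: final sound = /g/, a voiced consonant → -a → *supoga*.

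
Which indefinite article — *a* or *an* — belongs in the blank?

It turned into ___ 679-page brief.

a

The indefinite article is chosen by the initial *sound* of the following word, not its spelling.
The number *679* is spoken "six hundred …", beginning with /sɪks/ — a consonant sound.
So the article is *a*: It turned into a 679-page brief.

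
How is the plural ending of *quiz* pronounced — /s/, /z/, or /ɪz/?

/ɪz/

The stem *quiz* ends in a sibilant (/s, z, ʃ, ʒ, tʃ, dʒ/).
The plural suffix surfaces as /ɪz/ after sibilants, /s/ after other voiceless consonants, and /z/ after other voiced sounds.
So the plural -s on *quiz* is pronounced /ɪz/.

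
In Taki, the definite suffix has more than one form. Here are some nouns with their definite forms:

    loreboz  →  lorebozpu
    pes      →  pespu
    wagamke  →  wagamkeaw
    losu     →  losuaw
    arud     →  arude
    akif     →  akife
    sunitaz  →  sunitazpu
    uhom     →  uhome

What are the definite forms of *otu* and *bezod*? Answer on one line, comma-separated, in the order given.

The pattern is sibilance of the final sound: -pu when the stem ends in a sibilant (*loreboz*, *pes*, *sunitaz*); -e when the stem ends in a non-sibilant consonant (*arud*, *akif*, *uhom*); -aw when the stem ends in a vowel (*wagamke*, *losu*).
Since the final sound of *otu* is /u/ (a vowel), it takes -aw, giving *otuaw*.
Since the final sound of *bezod* is /d/ (a non-sibilant consonant), it takes -e, giving *bezode*.

otuaw, bezode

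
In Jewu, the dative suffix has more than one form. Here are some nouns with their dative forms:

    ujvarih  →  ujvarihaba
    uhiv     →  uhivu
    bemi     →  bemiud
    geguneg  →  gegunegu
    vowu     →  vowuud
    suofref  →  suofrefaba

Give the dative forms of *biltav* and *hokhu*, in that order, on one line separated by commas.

biltavu, hokhuud

Looking at the final sound of each stem: -aba when the stem ends in a voiceless consonant (*ujvarih*, *suofref*); -u when the stem ends in a voiced consonant (*uhiv*, *geguneg*); -ud when the stem ends in a vowel (*bemi*, *vowu*).
*biltav* — final sound /v/ (a voiced consonant) → -u → *biltavu*.
*hokhu*: final sound = /u/, a vowel → -ud → *hokhuud*.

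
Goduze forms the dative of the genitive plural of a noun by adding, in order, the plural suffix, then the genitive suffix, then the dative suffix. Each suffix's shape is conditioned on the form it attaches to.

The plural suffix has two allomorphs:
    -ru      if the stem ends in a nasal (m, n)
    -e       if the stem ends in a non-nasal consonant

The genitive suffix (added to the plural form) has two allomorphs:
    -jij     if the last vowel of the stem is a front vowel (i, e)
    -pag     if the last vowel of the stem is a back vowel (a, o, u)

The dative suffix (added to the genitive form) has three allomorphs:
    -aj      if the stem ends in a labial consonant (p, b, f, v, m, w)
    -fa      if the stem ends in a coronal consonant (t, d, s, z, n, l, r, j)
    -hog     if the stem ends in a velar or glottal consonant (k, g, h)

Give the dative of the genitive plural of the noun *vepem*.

vepemrupaghog

*vepem*: final consonant = /m/, a nasal → -ru → *vepemru*.
The plural form *vepemru*: last vowel = /u/, a back vowel → -pag → *vepemrupag*.
The genitive form *vepemrupag* — final consonant /g/ (velar/glottal) → -hog → *vepemrupaghog*.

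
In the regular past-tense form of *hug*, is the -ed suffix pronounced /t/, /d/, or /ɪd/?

The stem *hug* ends in a voiced sound other than /d/.
The -ed suffix is realized as /ɪd/ after /t, d/; as /t/ after other voiceless consonants; and as /d/ after other voiced sounds.
So -ed on *hug* is pronounced /d/.

/d/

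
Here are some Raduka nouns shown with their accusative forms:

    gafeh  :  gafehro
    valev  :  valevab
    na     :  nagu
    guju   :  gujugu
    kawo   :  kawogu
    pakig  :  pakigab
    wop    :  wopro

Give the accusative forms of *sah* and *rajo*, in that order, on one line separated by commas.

sahro, rajogu

The suffix is conditioned by the final sound: -ro when the stem ends in a voiceless consonant (*gafeh*, *wop*); -ab when the stem ends in a voiced consonant (*valev*, *pakig*); -gu when the stem ends in a vowel (*na*, *guju*, *kawo*).
*sah* — final sound /h/ (a voiceless consonant) → -ro → *sahro*.
The final sound of *rajo* is /o/, which is a vowel, so the suffix is -gu, giving *rajogu*.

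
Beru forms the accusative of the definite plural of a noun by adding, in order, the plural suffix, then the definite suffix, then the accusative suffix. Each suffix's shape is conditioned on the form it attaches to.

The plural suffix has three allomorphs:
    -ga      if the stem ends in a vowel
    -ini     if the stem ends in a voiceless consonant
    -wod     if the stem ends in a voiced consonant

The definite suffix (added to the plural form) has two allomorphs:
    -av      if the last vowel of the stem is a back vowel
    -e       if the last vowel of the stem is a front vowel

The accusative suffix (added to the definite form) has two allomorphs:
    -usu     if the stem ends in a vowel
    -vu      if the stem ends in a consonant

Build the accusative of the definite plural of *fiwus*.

fiwusinieusu

*fiwus*: final sound = /s/, a voiceless consonant → -ini → *fiwusini*.
The plural form *fiwusini*: last vowel = /i/, a front vowel → -e → *fiwusinie*.
Since the final sound of the definite form *fiwusinie* is /e/ (a vowel), it takes -usu, giving *fiwusinieusu*.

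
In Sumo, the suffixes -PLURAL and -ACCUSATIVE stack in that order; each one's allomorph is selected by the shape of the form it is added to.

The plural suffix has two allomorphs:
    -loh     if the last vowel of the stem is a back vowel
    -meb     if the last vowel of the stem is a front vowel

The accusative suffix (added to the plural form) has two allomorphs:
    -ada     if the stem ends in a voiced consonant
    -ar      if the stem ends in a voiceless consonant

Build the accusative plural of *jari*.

jarimebada

The last vowel of *jari* is /i/, which is a front vowel, so the plural suffix is -meb, giving *jarimeb*.
The plural form *jarimeb*: final consonant = /b/, voiced → -ada → *jarimebada*.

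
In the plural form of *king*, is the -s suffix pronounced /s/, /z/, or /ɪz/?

The stem *king* ends in a voiced non-sibilant sound.
The plural suffix surfaces as /ɪz/ after sibilants, /s/ after other voiceless consonants, and /z/ after other voiced sounds.
So the plural -s on *king* is pronounced /z/.

/z/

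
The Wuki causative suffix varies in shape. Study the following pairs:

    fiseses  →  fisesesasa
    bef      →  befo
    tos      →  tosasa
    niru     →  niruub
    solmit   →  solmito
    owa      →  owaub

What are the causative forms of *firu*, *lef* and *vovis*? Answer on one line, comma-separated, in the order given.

firuub, lefo, vovisasa

The alternation tracks the final sound of the stem — -asa when the stem ends in a sibilant (*fiseses*, *tos*); -o when the stem ends in a non-sibilant consonant (*bef*, *solmit*); -ub when the stem ends in a vowel (*niru*, *owa*).
The final sound of *firu* is /u/, which is a vowel, so the suffix is -ub, giving *firuub*.
Since the final sound of *lef* is /f/ (a non-sibilant consonant), it takes -o, giving *lefo*.
*vovis*: final sound = /s/, a sibilant → -asa → *vovisasa*.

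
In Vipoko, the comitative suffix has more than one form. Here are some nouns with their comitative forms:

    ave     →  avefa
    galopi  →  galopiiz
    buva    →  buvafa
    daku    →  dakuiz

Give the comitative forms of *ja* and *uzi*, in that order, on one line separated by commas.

jafa, uziiz

The alternation tracks the last vowel of the stem — -iz when the last vowel of the stem is a high vowel (*galopi*, *daku*); -fa when the last vowel of the stem is a non-high vowel (*ave*, *buva*).
The last vowel of *ja* is /a/, which is a non-high vowel, so the suffix is -fa, giving *jafa*.
Since the last vowel of *uzi* is /i/ (a high vowel), it takes -iz, giving *uziiz*.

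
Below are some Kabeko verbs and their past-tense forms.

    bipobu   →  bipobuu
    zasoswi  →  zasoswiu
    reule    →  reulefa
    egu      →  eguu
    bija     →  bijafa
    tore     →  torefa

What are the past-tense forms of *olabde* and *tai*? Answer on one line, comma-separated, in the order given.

The alternation tracks the last vowel of the stem — -u when the last vowel of the stem is a high vowel (*bipobu*, *zasoswi*, *egu*); -fa when the last vowel of the stem is a non-high vowel (*reule*, *bija*, *tore*).
The last vowel of *olabde* is /e/, which is a non-high vowel, so the suffix is -fa, giving *olabdefa*.
Since the last vowel of *tai* is /i/ (a high vowel), it takes -u, giving *taiu*.

olabdefa, taiu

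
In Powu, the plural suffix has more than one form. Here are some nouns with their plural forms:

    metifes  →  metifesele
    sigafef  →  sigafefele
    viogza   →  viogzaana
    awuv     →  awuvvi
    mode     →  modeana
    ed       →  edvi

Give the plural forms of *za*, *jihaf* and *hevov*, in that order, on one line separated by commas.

zaana, jihafele, hevovvi

The pattern is voicing of the final sound: -ele when the stem ends in a voiceless consonant (*metifes*, *sigafef*); -vi when the stem ends in a voiced consonant (*awuv*, *ed*); -ana when the stem ends in a vowel (*viogza*, *mode*).
*za*: final sound = /a/, a vowel → -ana → *zaana*.
*jihaf* — final sound /f/ (a voiceless consonant) → -ele → *jihafele*.
Since the final sound of *hevov* is /v/ (a voiced consonant), it takes -vi, giving *hevovvi*.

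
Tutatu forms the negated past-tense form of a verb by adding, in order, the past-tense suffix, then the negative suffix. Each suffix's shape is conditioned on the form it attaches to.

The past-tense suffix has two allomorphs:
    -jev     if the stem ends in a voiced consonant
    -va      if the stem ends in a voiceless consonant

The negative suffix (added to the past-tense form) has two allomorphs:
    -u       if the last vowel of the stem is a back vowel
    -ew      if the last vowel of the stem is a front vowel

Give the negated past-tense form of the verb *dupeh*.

dupehvau

Since the final consonant of *dupeh* is /h/ (voiceless), it takes -va, giving *dupehva*.
The last vowel of the past-tense form *dupehva* is /a/, which is a back vowel, so the negative suffix is -u, giving *dupehvau*.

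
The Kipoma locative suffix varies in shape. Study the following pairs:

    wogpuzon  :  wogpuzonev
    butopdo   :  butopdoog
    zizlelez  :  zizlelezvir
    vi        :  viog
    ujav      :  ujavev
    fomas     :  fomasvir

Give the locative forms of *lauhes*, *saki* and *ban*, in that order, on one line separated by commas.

lauhesvir, sakiog, banev

Looking at the final sound of each stem: -vir when the stem ends in a sibilant (*zizlelez*, *fomas*); -ev when the stem ends in a non-sibilant consonant (*wogpuzon*, *ujav*); -og when the stem ends in a vowel (*butopdo*, *vi*).
Since the final sound of *lauhes* is /s/ (a sibilant), it takes -vir, giving *lauhesvir*.
The final sound of *saki* is /i/, which is a vowel, so the suffix is -og, giving *sakiog*.
Since the final sound of *ban* is /n/ (a non-sibilant consonant), it takes -ev, giving *banev*.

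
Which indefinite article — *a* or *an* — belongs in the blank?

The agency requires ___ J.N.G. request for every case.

a

The indefinite article is chosen by the initial *sound* of the following word, not its spelling.
The initialism *J.N.G.* is read letter by letter; the first letter, J, is pronounced /dʒeɪ/, which begins with a consonant sound.
So the article is *a*: The agency requires a J.N.G. request for every case.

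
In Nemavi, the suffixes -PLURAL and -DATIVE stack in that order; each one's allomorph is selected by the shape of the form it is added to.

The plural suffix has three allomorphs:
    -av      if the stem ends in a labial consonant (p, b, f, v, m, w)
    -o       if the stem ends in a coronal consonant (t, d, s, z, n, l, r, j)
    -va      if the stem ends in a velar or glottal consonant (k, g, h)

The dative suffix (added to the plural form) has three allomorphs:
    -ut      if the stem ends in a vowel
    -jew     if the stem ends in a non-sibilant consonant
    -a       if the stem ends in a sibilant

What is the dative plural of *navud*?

*navud*: final consonant = /d/, coronal → -o → *navudo*.
The plural form *navudo*: final sound = /o/, a vowel → -ut → *navudout*.

navudout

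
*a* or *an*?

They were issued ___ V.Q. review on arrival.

The indefinite article is chosen by the initial *sound* of the following word, not its spelling.
The initialism *V.Q.* is read letter by letter; the first letter, V, is pronounced /viː/, which begins with a consonant sound.
So the article is *a*: They were issued a V.Q. review on arrival.

a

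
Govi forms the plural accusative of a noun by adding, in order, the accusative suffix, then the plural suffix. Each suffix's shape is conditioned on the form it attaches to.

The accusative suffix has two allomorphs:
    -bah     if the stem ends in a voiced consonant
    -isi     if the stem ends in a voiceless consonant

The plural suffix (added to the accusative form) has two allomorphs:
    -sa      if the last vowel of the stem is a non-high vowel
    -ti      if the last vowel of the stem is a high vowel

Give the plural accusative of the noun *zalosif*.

zalosifisiti

The final consonant of *zalosif* is /f/, which is voiceless, so the accusative suffix is -isi, giving *zalosifisi*.
Since the last vowel of the accusative form *zalosifisi* is /i/ (a high vowel), it takes -ti, giving *zalosifisiti*.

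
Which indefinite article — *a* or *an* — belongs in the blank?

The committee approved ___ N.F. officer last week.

The indefinite article is chosen by the initial *sound* of the following word, not its spelling.
The initialism *N.F.* is read letter by letter; the first letter, N, is pronounced /ɛn/, which begins with a vowel sound.
So the article is *an*: The committee approved an N.F. officer last week.

an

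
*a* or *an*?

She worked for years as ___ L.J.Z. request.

an

The indefinite article is chosen by the initial *sound* of the following word, not its spelling.
The initialism *L.J.Z.* is read letter by letter; the first letter, L, is pronounced /ɛl/, which begins with a vowel sound.
So the article is *an*: She worked for years as an L.J.Z. request.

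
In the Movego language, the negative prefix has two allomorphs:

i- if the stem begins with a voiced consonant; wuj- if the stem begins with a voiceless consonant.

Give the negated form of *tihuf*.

wujtihuf

The first consonant of *tihuf* is /t/, which is voiceless, so the prefix is wuj-, giving *wujtihuf*.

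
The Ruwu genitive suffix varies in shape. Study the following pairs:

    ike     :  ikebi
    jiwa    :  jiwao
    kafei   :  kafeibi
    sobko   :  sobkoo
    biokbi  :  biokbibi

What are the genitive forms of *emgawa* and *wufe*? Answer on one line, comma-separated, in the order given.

Looking at the last vowel of each stem: -bi when the last vowel of the stem is a front vowel (*ike*, *kafei*, *biokbi*); -o when the last vowel of the stem is a back vowel (*jiwa*, *sobko*).
The last vowel of *emgawa* is /a/, which is a back vowel, so the suffix is -o, giving *emgawao*.
The last vowel of *wufe* is /e/, which is a front vowel, so the suffix is -bi, giving *wufebi*.

emgawao, wufebi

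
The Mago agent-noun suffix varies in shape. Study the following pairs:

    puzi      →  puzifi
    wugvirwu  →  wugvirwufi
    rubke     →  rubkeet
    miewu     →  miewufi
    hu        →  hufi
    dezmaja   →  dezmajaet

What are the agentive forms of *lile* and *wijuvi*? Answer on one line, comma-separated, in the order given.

lileet, wijuvifi

The alternation tracks the last vowel of the stem — -fi when the last vowel of the stem is a high vowel (*puzi*, *wugvirwu*, *miewu*, *hu*); -et when the last vowel of the stem is a non-high vowel (*rubke*, *dezmaja*).
*lile* — last vowel /e/ (a non-high vowel) → -et → *lileet*.
The last vowel of *wijuvi* is /i/, which is a high vowel, so the suffix is -fi, giving *wijuvifi*.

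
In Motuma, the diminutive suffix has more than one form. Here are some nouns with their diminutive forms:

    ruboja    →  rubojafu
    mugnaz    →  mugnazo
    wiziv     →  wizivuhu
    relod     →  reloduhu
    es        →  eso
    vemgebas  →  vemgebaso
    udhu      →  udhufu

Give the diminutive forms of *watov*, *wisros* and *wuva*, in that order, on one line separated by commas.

watovuhu, wisroso, wuvafu

The suffix is conditioned by the final sound: -o when the stem ends in a sibilant (*mugnaz*, *es*, *vemgebas*); -uhu when the stem ends in a non-sibilant consonant (*wiziv*, *relod*); -fu when the stem ends in a vowel (*ruboja*, *udhu*).
*watov*: final sound = /v/, a non-sibilant consonant → -uhu → *watovuhu*.
*wisros* — final sound /s/ (a sibilant) → -o → *wisroso*.
*wuva* — final sound /a/ (a vowel) → -fu → *wuvafu*.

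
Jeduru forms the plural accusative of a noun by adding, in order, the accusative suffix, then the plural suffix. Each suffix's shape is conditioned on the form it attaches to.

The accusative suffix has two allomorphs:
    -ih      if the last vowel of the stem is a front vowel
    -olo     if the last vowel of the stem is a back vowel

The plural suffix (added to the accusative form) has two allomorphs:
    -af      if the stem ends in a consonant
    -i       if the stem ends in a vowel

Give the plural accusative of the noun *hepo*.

hepooloi

*hepo* — last vowel /o/ (a back vowel) → -olo → *hepoolo*.
The accusative form *hepoolo* — final sound /o/ (a vowel) → -i → *hepooloi*.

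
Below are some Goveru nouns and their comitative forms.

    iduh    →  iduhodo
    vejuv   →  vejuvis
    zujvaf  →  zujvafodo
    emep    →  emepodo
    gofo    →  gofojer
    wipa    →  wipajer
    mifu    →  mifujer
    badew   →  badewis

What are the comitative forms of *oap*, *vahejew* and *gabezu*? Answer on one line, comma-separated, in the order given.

oapodo, vahejewis, gabezujer

The pattern is voicing of the final sound: -odo when the stem ends in a voiceless consonant (*iduh*, *zujvaf*, *emep*); -is when the stem ends in a voiced consonant (*vejuv*, *badew*); -jer when the stem ends in a vowel (*gofo*, *wipa*, *mifu*).
*oap* — final sound /p/ (a voiceless consonant) → -odo → *oapodo*.
The final sound of *vahejew* is /w/, which is a voiced consonant, so the suffix is -is, giving *vahejewis*.
Since the final sound of *gabezu* is /u/ (a vowel), it takes -jer, giving *gabezujer*.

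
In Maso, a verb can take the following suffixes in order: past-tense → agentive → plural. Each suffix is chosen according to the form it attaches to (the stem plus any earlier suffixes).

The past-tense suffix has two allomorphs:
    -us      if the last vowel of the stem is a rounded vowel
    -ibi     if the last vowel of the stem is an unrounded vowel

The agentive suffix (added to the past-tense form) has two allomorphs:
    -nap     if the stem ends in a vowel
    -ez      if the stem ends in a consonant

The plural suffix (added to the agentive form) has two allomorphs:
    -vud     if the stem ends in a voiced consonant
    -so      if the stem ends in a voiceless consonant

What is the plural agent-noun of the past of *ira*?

iraibinapso

The last vowel of *ira* is /a/, which is an unrounded vowel, so the past-tense suffix is -ibi, giving *iraibi*.
The past-tense form *iraibi* — final sound /i/ (a vowel) → -nap → *iraibinap*.
The agentive form *iraibinap* — final consonant /p/ (voiceless) → -so → *iraibinapso*.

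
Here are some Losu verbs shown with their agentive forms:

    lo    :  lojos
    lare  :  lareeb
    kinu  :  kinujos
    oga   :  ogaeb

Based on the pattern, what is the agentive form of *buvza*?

The alternation tracks the last vowel of the stem — -jos when the last vowel of the stem is a rounded vowel (*lo*, *kinu*); -eb when the last vowel of the stem is an unrounded vowel (*lare*, *oga*).
*buvza* — last vowel /a/ (an unrounded vowel) → -eb → *buvzaeb*.

buvzaeb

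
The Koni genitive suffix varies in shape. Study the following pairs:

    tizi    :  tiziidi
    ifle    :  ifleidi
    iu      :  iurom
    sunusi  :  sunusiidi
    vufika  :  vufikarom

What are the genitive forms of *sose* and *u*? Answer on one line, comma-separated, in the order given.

The suffix is conditioned by the last vowel: -idi when the last vowel of the stem is a front vowel (*tizi*, *ifle*, *sunusi*); -rom when the last vowel of the stem is a back vowel (*iu*, *vufika*).
The last vowel of *sose* is /e/, which is a front vowel, so the suffix is -idi, giving *soseidi*.
*u*: last vowel = /u/, a back vowel → -rom → *urom*.

soseidi, urom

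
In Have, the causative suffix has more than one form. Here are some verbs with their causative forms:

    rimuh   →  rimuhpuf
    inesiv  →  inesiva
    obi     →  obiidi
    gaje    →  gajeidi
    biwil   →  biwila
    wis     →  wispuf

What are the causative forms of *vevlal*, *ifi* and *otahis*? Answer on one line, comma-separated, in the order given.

The suffix is conditioned by the final sound: -puf when the stem ends in a voiceless consonant (*rimuh*, *wis*); -a when the stem ends in a voiced consonant (*inesiv*, *biwil*); -idi when the stem ends in a vowel (*obi*, *gaje*).
Since the final sound of *vevlal* is /l/ (a voiced consonant), it takes -a, giving *vevlala*.
*ifi*: final sound = /i/, a vowel → -idi → *ifiidi*.
The final sound of *otahis* is /s/, which is a voiceless consonant, so the suffix is -puf, giving *otahispuf*.

vevlala, ifiidi, otahispuf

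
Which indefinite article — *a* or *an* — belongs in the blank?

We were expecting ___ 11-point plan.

The indefinite article is chosen by the initial *sound* of the following word, not its spelling.
The number *11* is spoken "eleven", beginning with /ɪˈlɛvən/ — a vowel sound.
So the article is *an*: We were expecting an 11-point plan.

an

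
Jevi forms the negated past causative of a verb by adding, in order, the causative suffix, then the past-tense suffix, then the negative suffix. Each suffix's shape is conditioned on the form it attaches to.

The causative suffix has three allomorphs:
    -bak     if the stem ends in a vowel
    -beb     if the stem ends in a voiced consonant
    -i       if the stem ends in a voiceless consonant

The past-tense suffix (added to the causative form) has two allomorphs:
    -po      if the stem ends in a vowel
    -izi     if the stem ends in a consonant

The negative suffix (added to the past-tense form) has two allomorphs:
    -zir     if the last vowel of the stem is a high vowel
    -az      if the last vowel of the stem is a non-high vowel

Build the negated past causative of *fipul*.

The final sound of *fipul* is /l/, which is a voiced consonant, so the causative suffix is -beb, giving *fipulbeb*.
The causative form *fipulbeb*: final sound = /b/, a consonant → -izi → *fipulbebizi*.
Since the last vowel of the past-tense form *fipulbebizi* is /i/ (a high vowel), it takes -zir, giving *fipulbebizizir*.

fipulbebizizir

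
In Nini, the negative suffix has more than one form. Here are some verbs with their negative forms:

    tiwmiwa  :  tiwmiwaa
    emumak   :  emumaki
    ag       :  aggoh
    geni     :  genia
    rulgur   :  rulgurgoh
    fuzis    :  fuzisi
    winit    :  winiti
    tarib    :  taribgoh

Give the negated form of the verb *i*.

ia

Looking at the final sound of each stem: -i when the stem ends in a voiceless consonant (*emumak*, *fuzis*, *winit*); -goh when the stem ends in a voiced consonant (*ag*, *rulgur*, *tarib*); -a when the stem ends in a vowel (*tiwmiwa*, *geni*).
The final sound of *i* is /i/, which is a vowel, so the suffix is -a, giving *ia*.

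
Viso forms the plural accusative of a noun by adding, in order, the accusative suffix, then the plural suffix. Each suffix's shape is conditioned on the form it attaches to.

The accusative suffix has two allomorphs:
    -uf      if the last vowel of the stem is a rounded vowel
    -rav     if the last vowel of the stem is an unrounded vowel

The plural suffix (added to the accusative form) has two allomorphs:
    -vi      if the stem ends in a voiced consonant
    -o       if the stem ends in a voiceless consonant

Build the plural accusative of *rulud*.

*rulud* — last vowel /u/ (a rounded vowel) → -uf → *ruluduf*.
The accusative form *ruluduf* — final consonant /f/ (voiceless) → -o → *ruludufo*.

ruludufo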